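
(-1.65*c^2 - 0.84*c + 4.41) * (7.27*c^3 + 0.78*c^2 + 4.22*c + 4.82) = -11.9955*c^5 - 7.3938*c^4 + 24.4425*c^3 - 8.058*c^2 + 14.5614*c + 21.2562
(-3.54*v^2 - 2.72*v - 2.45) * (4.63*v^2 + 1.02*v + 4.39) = -16.3902*v^4 - 16.2044*v^3 - 29.6585*v^2 - 14.4398*v - 10.7555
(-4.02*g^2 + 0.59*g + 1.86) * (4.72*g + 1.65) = -18.9744*g^3 - 3.8482*g^2 + 9.7527*g + 3.069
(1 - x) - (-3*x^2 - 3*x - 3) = 3*x^2 + 2*x + 4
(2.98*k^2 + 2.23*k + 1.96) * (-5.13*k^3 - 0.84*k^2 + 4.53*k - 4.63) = -15.2874*k^5 - 13.9431*k^4 + 1.5714*k^3 - 5.3419*k^2 - 1.4461*k - 9.0748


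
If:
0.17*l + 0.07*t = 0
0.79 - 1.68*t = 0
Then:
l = -0.19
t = 0.47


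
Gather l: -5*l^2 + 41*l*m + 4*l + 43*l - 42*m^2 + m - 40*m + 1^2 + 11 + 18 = -5*l^2 + l*(41*m + 47) - 42*m^2 - 39*m + 30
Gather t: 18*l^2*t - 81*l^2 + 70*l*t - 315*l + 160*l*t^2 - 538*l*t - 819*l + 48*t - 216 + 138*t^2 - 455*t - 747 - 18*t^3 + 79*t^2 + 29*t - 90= -81*l^2 - 1134*l - 18*t^3 + t^2*(160*l + 217) + t*(18*l^2 - 468*l - 378) - 1053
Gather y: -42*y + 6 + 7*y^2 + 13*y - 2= 7*y^2 - 29*y + 4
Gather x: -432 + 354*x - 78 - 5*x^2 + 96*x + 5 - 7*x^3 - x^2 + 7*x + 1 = -7*x^3 - 6*x^2 + 457*x - 504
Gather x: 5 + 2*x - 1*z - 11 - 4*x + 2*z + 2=-2*x + z - 4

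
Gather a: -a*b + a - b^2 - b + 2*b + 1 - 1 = a*(1 - b) - b^2 + b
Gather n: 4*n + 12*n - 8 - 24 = 16*n - 32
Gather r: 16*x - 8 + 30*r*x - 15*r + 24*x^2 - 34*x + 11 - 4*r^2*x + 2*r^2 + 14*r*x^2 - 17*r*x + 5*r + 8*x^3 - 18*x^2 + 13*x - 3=r^2*(2 - 4*x) + r*(14*x^2 + 13*x - 10) + 8*x^3 + 6*x^2 - 5*x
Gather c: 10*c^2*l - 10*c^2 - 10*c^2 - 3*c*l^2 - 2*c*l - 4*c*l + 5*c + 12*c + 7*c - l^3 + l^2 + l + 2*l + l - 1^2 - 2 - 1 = c^2*(10*l - 20) + c*(-3*l^2 - 6*l + 24) - l^3 + l^2 + 4*l - 4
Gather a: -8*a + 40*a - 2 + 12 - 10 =32*a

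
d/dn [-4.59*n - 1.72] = -4.59000000000000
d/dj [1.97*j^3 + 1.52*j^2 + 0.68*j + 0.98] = 5.91*j^2 + 3.04*j + 0.68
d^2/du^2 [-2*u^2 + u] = -4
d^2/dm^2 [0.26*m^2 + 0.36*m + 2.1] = 0.520000000000000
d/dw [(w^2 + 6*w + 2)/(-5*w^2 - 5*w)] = (5*w^2 + 4*w + 2)/(5*w^2*(w^2 + 2*w + 1))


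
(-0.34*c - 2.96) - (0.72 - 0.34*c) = -3.68000000000000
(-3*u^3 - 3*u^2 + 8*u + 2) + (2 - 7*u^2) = -3*u^3 - 10*u^2 + 8*u + 4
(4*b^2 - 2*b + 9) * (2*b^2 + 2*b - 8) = 8*b^4 + 4*b^3 - 18*b^2 + 34*b - 72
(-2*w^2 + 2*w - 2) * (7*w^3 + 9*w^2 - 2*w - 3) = -14*w^5 - 4*w^4 + 8*w^3 - 16*w^2 - 2*w + 6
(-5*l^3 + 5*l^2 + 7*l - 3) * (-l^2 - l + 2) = 5*l^5 - 22*l^3 + 6*l^2 + 17*l - 6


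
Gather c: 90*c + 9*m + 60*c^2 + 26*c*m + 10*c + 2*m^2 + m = 60*c^2 + c*(26*m + 100) + 2*m^2 + 10*m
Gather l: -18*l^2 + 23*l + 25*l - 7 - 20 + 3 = -18*l^2 + 48*l - 24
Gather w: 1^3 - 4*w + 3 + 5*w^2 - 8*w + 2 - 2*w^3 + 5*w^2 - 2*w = -2*w^3 + 10*w^2 - 14*w + 6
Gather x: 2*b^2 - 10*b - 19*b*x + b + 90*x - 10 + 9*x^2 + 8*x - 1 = 2*b^2 - 9*b + 9*x^2 + x*(98 - 19*b) - 11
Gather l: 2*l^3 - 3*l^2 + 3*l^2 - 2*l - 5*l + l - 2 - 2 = 2*l^3 - 6*l - 4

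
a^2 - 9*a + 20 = (a - 5)*(a - 4)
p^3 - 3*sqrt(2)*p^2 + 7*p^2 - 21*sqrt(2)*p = p*(p + 7)*(p - 3*sqrt(2))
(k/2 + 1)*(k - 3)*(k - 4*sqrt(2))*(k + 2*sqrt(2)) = k^4/2 - sqrt(2)*k^3 - k^3/2 - 11*k^2 + sqrt(2)*k^2 + 8*k + 6*sqrt(2)*k + 48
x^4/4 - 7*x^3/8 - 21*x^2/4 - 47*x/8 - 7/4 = (x/4 + 1/2)*(x - 7)*(x + 1/2)*(x + 1)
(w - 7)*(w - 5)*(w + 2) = w^3 - 10*w^2 + 11*w + 70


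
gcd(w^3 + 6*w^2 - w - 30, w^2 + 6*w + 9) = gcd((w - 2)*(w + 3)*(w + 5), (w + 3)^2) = w + 3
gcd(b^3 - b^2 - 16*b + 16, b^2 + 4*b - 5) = b - 1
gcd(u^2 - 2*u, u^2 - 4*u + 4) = u - 2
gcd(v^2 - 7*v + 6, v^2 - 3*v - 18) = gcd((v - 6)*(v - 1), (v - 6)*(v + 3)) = v - 6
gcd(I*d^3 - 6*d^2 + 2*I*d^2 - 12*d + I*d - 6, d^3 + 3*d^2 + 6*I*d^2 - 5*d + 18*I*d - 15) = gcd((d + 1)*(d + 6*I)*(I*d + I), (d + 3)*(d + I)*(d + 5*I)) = 1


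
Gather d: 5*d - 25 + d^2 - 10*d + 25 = d^2 - 5*d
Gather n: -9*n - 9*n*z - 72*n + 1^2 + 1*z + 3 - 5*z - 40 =n*(-9*z - 81) - 4*z - 36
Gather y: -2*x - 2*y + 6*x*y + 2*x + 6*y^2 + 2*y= 6*x*y + 6*y^2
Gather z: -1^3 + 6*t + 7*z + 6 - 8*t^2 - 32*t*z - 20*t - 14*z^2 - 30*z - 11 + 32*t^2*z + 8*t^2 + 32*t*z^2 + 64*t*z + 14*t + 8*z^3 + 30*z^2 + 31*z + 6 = 8*z^3 + z^2*(32*t + 16) + z*(32*t^2 + 32*t + 8)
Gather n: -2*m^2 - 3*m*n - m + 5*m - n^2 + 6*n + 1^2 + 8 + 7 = -2*m^2 + 4*m - n^2 + n*(6 - 3*m) + 16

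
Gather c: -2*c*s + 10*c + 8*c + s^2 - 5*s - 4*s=c*(18 - 2*s) + s^2 - 9*s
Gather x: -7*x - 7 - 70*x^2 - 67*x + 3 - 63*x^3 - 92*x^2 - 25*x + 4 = -63*x^3 - 162*x^2 - 99*x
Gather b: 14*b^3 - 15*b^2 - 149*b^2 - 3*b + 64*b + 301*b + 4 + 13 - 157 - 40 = 14*b^3 - 164*b^2 + 362*b - 180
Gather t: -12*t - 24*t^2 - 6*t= -24*t^2 - 18*t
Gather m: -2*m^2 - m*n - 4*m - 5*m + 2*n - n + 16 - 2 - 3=-2*m^2 + m*(-n - 9) + n + 11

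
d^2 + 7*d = d*(d + 7)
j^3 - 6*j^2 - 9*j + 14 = (j - 7)*(j - 1)*(j + 2)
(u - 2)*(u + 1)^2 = u^3 - 3*u - 2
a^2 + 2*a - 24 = (a - 4)*(a + 6)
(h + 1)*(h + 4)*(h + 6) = h^3 + 11*h^2 + 34*h + 24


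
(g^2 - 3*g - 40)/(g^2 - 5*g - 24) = (g + 5)/(g + 3)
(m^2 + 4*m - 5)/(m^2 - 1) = (m + 5)/(m + 1)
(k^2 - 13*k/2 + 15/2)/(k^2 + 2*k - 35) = (k - 3/2)/(k + 7)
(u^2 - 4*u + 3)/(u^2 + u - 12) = (u - 1)/(u + 4)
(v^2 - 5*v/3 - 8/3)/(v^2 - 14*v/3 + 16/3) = (v + 1)/(v - 2)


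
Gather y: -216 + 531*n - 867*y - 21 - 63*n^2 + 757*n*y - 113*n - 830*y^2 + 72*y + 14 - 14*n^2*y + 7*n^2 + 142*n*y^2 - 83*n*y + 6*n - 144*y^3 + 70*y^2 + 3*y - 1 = -56*n^2 + 424*n - 144*y^3 + y^2*(142*n - 760) + y*(-14*n^2 + 674*n - 792) - 224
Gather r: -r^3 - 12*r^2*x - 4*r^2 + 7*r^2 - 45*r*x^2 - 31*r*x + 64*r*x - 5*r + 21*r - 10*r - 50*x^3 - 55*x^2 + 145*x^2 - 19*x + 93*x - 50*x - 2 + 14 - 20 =-r^3 + r^2*(3 - 12*x) + r*(-45*x^2 + 33*x + 6) - 50*x^3 + 90*x^2 + 24*x - 8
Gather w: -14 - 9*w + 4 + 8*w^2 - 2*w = 8*w^2 - 11*w - 10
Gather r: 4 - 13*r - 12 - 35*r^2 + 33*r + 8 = -35*r^2 + 20*r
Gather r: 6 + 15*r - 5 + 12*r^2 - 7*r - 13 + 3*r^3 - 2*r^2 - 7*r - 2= 3*r^3 + 10*r^2 + r - 14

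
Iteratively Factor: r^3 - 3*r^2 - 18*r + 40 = (r - 5)*(r^2 + 2*r - 8) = (r - 5)*(r + 4)*(r - 2)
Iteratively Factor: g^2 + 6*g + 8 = (g + 4)*(g + 2)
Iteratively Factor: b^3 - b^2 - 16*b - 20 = (b - 5)*(b^2 + 4*b + 4) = (b - 5)*(b + 2)*(b + 2)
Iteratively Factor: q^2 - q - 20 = (q + 4)*(q - 5)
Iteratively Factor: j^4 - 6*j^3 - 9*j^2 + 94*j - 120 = (j + 4)*(j^3 - 10*j^2 + 31*j - 30) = (j - 5)*(j + 4)*(j^2 - 5*j + 6) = (j - 5)*(j - 3)*(j + 4)*(j - 2)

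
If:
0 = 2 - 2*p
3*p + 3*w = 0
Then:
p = 1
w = -1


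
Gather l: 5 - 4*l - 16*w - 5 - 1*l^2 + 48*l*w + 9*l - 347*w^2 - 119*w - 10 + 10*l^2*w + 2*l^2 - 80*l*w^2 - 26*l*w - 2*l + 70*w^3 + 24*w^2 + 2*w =l^2*(10*w + 1) + l*(-80*w^2 + 22*w + 3) + 70*w^3 - 323*w^2 - 133*w - 10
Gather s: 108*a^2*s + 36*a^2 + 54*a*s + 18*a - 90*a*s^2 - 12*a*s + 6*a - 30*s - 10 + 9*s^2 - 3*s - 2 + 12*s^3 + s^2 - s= 36*a^2 + 24*a + 12*s^3 + s^2*(10 - 90*a) + s*(108*a^2 + 42*a - 34) - 12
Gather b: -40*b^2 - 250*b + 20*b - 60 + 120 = -40*b^2 - 230*b + 60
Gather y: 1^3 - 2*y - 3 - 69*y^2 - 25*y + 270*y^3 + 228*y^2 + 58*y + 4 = 270*y^3 + 159*y^2 + 31*y + 2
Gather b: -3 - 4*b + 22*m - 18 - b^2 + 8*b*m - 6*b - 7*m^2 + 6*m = -b^2 + b*(8*m - 10) - 7*m^2 + 28*m - 21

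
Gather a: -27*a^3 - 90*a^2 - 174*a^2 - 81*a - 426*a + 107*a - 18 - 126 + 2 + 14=-27*a^3 - 264*a^2 - 400*a - 128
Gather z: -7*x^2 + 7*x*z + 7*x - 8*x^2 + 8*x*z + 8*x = -15*x^2 + 15*x*z + 15*x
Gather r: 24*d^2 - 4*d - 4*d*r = 24*d^2 - 4*d*r - 4*d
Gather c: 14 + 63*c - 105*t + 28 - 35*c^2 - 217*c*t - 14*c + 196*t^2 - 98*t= -35*c^2 + c*(49 - 217*t) + 196*t^2 - 203*t + 42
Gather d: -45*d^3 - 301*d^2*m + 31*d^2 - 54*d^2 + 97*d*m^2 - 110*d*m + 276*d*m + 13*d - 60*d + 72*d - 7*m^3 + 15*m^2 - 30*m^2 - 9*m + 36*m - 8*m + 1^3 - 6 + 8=-45*d^3 + d^2*(-301*m - 23) + d*(97*m^2 + 166*m + 25) - 7*m^3 - 15*m^2 + 19*m + 3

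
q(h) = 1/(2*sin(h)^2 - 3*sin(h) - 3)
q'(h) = (-4*sin(h)*cos(h) + 3*cos(h))/(2*sin(h)^2 - 3*sin(h) - 3)^2 = (3 - 4*sin(h))*cos(h)/(3*sin(h) + cos(2*h) + 2)^2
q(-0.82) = 3.81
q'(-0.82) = 58.62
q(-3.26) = -0.30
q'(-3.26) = -0.23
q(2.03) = -0.24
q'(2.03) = 0.02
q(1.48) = -0.25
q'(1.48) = -0.01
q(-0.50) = -0.91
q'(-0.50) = 3.55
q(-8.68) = -20.95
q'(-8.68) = -1843.57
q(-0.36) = -0.59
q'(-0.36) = 1.44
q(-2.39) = -52.22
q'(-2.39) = -11418.17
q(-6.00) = -0.27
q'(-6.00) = 0.13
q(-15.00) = -4.92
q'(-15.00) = -102.86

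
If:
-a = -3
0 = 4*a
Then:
No Solution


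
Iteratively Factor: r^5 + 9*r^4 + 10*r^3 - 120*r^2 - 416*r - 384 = (r + 4)*(r^4 + 5*r^3 - 10*r^2 - 80*r - 96) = (r + 4)^2*(r^3 + r^2 - 14*r - 24) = (r + 3)*(r + 4)^2*(r^2 - 2*r - 8) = (r + 2)*(r + 3)*(r + 4)^2*(r - 4)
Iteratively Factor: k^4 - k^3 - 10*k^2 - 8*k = (k)*(k^3 - k^2 - 10*k - 8) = k*(k + 2)*(k^2 - 3*k - 4) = k*(k - 4)*(k + 2)*(k + 1)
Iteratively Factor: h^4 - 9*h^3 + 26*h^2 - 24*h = (h - 2)*(h^3 - 7*h^2 + 12*h) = h*(h - 2)*(h^2 - 7*h + 12) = h*(h - 4)*(h - 2)*(h - 3)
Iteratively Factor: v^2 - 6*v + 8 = (v - 2)*(v - 4)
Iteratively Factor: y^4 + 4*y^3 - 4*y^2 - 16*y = (y)*(y^3 + 4*y^2 - 4*y - 16) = y*(y + 2)*(y^2 + 2*y - 8) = y*(y - 2)*(y + 2)*(y + 4)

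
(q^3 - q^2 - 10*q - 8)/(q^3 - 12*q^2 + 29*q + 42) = (q^2 - 2*q - 8)/(q^2 - 13*q + 42)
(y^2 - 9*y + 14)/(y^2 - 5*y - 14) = (y - 2)/(y + 2)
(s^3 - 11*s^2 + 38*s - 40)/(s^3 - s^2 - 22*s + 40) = (s - 5)/(s + 5)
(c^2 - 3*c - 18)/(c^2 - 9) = (c - 6)/(c - 3)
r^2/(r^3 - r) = r/(r^2 - 1)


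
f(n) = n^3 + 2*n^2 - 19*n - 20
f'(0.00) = -19.00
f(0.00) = -20.00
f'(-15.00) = 596.00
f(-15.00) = -2660.00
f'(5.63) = 98.61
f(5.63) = 114.88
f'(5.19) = 82.57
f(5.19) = 75.06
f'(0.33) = -17.35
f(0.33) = -26.02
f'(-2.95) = -4.69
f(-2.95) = 27.78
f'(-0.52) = -20.27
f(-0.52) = -9.72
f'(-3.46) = 3.07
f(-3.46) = 28.26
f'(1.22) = -9.65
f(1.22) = -38.39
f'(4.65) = 64.47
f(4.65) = 35.44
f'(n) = 3*n^2 + 4*n - 19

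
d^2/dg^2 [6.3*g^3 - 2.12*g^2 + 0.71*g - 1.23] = 37.8*g - 4.24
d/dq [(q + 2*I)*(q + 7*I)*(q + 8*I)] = 3*q^2 + 34*I*q - 86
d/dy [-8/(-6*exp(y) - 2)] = -12*exp(y)/(3*exp(y) + 1)^2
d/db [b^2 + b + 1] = 2*b + 1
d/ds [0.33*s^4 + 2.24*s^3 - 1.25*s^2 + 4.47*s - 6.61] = 1.32*s^3 + 6.72*s^2 - 2.5*s + 4.47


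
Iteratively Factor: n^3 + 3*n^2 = (n)*(n^2 + 3*n) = n^2*(n + 3)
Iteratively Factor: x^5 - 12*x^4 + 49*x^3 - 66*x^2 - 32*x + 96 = (x - 3)*(x^4 - 9*x^3 + 22*x^2 - 32) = (x - 4)*(x - 3)*(x^3 - 5*x^2 + 2*x + 8) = (x - 4)*(x - 3)*(x - 2)*(x^2 - 3*x - 4) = (x - 4)*(x - 3)*(x - 2)*(x + 1)*(x - 4)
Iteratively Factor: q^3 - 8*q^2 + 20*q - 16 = (q - 2)*(q^2 - 6*q + 8) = (q - 2)^2*(q - 4)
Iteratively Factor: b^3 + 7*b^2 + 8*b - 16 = (b + 4)*(b^2 + 3*b - 4) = (b - 1)*(b + 4)*(b + 4)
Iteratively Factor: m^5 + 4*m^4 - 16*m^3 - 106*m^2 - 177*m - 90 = (m + 1)*(m^4 + 3*m^3 - 19*m^2 - 87*m - 90) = (m + 1)*(m + 2)*(m^3 + m^2 - 21*m - 45) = (m + 1)*(m + 2)*(m + 3)*(m^2 - 2*m - 15) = (m - 5)*(m + 1)*(m + 2)*(m + 3)*(m + 3)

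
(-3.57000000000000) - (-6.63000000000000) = 3.06000000000000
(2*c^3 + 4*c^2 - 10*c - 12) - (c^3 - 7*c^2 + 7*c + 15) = c^3 + 11*c^2 - 17*c - 27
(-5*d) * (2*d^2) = -10*d^3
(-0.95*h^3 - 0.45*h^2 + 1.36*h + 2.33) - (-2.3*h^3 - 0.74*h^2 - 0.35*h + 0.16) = 1.35*h^3 + 0.29*h^2 + 1.71*h + 2.17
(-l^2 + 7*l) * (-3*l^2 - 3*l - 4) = 3*l^4 - 18*l^3 - 17*l^2 - 28*l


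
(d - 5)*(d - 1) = d^2 - 6*d + 5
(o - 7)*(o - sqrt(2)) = o^2 - 7*o - sqrt(2)*o + 7*sqrt(2)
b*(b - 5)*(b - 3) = b^3 - 8*b^2 + 15*b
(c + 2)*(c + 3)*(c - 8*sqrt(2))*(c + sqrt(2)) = c^4 - 7*sqrt(2)*c^3 + 5*c^3 - 35*sqrt(2)*c^2 - 10*c^2 - 80*c - 42*sqrt(2)*c - 96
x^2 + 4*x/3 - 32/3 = (x - 8/3)*(x + 4)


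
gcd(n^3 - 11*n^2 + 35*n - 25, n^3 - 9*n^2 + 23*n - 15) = n^2 - 6*n + 5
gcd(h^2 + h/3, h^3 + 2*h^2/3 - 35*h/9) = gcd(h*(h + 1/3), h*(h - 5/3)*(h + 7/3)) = h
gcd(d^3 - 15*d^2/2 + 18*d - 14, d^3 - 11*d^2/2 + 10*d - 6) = d^2 - 4*d + 4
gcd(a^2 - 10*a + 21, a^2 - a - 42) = a - 7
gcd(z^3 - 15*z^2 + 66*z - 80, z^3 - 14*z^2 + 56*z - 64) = z^2 - 10*z + 16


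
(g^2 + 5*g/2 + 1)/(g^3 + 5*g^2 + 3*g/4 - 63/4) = 2*(2*g^2 + 5*g + 2)/(4*g^3 + 20*g^2 + 3*g - 63)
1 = 1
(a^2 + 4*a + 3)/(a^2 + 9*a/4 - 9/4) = 4*(a + 1)/(4*a - 3)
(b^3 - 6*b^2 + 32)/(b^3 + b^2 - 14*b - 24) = (b - 4)/(b + 3)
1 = 1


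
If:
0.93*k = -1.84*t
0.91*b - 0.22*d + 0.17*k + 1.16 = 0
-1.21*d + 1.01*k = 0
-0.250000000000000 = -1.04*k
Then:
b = -1.27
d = 0.20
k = 0.24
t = -0.12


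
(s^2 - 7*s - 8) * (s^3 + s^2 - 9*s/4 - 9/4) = s^5 - 6*s^4 - 69*s^3/4 + 11*s^2/2 + 135*s/4 + 18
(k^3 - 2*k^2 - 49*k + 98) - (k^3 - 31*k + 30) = -2*k^2 - 18*k + 68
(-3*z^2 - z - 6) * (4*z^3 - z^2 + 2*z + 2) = -12*z^5 - z^4 - 29*z^3 - 2*z^2 - 14*z - 12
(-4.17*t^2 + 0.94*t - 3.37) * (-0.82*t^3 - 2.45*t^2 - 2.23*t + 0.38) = 3.4194*t^5 + 9.4457*t^4 + 9.7595*t^3 + 4.5757*t^2 + 7.8723*t - 1.2806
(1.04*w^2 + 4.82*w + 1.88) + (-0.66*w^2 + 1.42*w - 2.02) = 0.38*w^2 + 6.24*w - 0.14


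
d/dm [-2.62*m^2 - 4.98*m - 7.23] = -5.24*m - 4.98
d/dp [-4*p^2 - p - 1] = -8*p - 1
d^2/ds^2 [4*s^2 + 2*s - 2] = 8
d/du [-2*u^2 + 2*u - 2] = 2 - 4*u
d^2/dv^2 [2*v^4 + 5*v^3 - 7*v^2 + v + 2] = 24*v^2 + 30*v - 14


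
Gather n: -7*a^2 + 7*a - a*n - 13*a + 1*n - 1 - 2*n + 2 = -7*a^2 - 6*a + n*(-a - 1) + 1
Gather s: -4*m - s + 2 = -4*m - s + 2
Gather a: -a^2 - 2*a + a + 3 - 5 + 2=-a^2 - a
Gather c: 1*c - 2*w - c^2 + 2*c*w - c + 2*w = -c^2 + 2*c*w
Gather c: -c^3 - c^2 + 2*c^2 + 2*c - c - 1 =-c^3 + c^2 + c - 1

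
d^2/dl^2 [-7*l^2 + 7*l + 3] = -14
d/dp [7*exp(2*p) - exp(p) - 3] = (14*exp(p) - 1)*exp(p)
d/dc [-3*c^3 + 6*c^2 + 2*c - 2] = -9*c^2 + 12*c + 2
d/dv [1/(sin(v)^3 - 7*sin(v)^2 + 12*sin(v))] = (-3*cos(v) + 14/tan(v) - 12*cos(v)/sin(v)^2)/((sin(v) - 4)^2*(sin(v) - 3)^2)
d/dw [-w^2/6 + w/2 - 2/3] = 1/2 - w/3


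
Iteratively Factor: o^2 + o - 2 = (o - 1)*(o + 2)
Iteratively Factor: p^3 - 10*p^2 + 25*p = (p - 5)*(p^2 - 5*p) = p*(p - 5)*(p - 5)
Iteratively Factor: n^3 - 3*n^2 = (n - 3)*(n^2) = n*(n - 3)*(n)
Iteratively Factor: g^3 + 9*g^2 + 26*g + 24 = (g + 2)*(g^2 + 7*g + 12) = (g + 2)*(g + 3)*(g + 4)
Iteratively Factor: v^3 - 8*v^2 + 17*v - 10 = (v - 5)*(v^2 - 3*v + 2) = (v - 5)*(v - 1)*(v - 2)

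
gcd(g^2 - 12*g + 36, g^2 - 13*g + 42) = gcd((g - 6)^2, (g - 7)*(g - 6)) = g - 6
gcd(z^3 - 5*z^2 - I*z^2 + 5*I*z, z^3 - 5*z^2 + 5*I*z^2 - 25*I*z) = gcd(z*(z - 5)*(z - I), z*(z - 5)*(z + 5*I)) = z^2 - 5*z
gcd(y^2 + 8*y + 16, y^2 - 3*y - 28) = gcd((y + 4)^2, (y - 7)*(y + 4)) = y + 4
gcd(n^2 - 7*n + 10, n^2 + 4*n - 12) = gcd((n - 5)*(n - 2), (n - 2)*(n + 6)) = n - 2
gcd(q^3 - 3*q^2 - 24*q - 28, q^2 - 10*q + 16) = 1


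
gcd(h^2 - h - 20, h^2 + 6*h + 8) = h + 4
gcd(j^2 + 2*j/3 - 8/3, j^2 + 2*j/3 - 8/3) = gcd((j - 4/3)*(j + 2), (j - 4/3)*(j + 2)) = j^2 + 2*j/3 - 8/3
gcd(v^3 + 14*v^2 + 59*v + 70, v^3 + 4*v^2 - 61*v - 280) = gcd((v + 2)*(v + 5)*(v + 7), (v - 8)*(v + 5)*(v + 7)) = v^2 + 12*v + 35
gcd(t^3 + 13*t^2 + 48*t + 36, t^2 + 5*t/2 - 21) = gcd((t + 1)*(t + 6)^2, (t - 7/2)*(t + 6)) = t + 6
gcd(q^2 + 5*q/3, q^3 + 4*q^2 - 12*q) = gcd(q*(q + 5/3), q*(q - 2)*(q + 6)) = q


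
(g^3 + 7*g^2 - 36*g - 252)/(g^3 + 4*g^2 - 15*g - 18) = (g^2 + g - 42)/(g^2 - 2*g - 3)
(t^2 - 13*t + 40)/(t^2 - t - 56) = (t - 5)/(t + 7)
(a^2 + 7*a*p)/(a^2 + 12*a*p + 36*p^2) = a*(a + 7*p)/(a^2 + 12*a*p + 36*p^2)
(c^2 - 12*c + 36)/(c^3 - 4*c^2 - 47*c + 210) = (c - 6)/(c^2 + 2*c - 35)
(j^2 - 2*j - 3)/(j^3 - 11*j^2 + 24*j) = (j + 1)/(j*(j - 8))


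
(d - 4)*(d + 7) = d^2 + 3*d - 28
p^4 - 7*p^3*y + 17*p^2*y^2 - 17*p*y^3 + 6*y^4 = (p - 3*y)*(p - 2*y)*(p - y)^2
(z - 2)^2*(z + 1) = z^3 - 3*z^2 + 4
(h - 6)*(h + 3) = h^2 - 3*h - 18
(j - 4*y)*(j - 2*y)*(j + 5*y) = j^3 - j^2*y - 22*j*y^2 + 40*y^3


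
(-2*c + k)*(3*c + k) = -6*c^2 + c*k + k^2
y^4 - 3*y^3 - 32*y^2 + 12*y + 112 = (y - 7)*(y - 2)*(y + 2)*(y + 4)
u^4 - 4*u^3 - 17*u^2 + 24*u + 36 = (u - 6)*(u - 2)*(u + 1)*(u + 3)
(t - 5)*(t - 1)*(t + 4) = t^3 - 2*t^2 - 19*t + 20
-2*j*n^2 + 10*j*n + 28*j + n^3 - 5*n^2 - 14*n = (-2*j + n)*(n - 7)*(n + 2)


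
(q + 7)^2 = q^2 + 14*q + 49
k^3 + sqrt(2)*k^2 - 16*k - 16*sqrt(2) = (k - 4)*(k + 4)*(k + sqrt(2))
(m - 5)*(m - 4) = m^2 - 9*m + 20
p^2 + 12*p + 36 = (p + 6)^2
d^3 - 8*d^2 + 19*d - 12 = (d - 4)*(d - 3)*(d - 1)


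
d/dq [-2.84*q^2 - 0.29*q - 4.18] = -5.68*q - 0.29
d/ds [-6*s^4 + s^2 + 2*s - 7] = -24*s^3 + 2*s + 2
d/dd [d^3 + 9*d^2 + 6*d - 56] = 3*d^2 + 18*d + 6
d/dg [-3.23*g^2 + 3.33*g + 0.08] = 3.33 - 6.46*g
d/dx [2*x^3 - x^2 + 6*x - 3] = 6*x^2 - 2*x + 6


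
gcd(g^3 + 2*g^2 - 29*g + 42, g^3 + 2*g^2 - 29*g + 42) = g^3 + 2*g^2 - 29*g + 42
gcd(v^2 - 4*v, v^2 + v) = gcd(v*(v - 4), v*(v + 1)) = v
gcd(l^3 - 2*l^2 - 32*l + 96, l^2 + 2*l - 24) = l^2 + 2*l - 24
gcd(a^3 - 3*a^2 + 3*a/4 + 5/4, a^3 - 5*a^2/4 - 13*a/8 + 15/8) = a - 1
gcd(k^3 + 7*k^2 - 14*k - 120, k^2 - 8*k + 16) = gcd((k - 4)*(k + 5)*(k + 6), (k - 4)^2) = k - 4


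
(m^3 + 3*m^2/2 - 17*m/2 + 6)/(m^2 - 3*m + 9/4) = 2*(m^2 + 3*m - 4)/(2*m - 3)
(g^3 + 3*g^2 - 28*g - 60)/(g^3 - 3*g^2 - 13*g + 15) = (g^2 + 8*g + 12)/(g^2 + 2*g - 3)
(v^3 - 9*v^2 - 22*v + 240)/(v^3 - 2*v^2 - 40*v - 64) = (v^2 - v - 30)/(v^2 + 6*v + 8)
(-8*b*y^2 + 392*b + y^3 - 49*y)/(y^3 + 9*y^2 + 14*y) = (-8*b*y + 56*b + y^2 - 7*y)/(y*(y + 2))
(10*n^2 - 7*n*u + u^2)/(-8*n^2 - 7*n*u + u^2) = (-10*n^2 + 7*n*u - u^2)/(8*n^2 + 7*n*u - u^2)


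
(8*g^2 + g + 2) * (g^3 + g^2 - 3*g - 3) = 8*g^5 + 9*g^4 - 21*g^3 - 25*g^2 - 9*g - 6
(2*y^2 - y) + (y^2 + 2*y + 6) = 3*y^2 + y + 6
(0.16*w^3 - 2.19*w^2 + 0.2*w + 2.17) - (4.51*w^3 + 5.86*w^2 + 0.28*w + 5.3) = -4.35*w^3 - 8.05*w^2 - 0.08*w - 3.13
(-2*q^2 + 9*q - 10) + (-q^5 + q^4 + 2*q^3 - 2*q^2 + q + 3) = -q^5 + q^4 + 2*q^3 - 4*q^2 + 10*q - 7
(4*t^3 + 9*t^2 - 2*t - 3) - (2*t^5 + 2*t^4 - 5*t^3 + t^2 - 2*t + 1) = -2*t^5 - 2*t^4 + 9*t^3 + 8*t^2 - 4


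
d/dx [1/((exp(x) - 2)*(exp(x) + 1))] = (1 - 2*exp(x))*exp(x)/(exp(4*x) - 2*exp(3*x) - 3*exp(2*x) + 4*exp(x) + 4)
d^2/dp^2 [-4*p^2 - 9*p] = -8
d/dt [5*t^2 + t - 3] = 10*t + 1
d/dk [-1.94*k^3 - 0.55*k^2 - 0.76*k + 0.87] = -5.82*k^2 - 1.1*k - 0.76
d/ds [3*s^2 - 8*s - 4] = 6*s - 8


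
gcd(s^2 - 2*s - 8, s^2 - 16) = s - 4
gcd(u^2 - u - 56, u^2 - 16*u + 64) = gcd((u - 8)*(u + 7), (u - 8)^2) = u - 8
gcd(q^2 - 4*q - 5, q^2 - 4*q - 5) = q^2 - 4*q - 5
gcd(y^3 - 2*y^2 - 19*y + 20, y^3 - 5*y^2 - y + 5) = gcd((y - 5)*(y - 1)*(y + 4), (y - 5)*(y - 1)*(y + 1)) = y^2 - 6*y + 5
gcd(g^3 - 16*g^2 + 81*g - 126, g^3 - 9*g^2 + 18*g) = g^2 - 9*g + 18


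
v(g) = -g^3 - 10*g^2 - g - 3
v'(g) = -3*g^2 - 20*g - 1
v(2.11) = -59.02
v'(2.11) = -56.56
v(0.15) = -3.38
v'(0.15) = -4.07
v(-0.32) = -3.67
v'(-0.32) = 5.09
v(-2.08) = -35.19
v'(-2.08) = 27.62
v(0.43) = -5.36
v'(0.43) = -10.15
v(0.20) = -3.61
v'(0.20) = -5.12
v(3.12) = -133.84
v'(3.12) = -92.60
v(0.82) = -11.10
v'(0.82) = -19.42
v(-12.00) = 297.00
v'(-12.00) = -193.00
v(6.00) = -585.00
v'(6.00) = -229.00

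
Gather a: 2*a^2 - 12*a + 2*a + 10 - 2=2*a^2 - 10*a + 8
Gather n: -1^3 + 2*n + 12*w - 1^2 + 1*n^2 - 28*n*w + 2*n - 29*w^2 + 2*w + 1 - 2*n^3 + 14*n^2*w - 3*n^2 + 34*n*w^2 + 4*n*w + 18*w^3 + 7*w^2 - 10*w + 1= -2*n^3 + n^2*(14*w - 2) + n*(34*w^2 - 24*w + 4) + 18*w^3 - 22*w^2 + 4*w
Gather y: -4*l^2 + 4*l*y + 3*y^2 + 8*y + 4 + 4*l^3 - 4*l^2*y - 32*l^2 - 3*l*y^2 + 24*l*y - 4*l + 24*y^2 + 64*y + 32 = 4*l^3 - 36*l^2 - 4*l + y^2*(27 - 3*l) + y*(-4*l^2 + 28*l + 72) + 36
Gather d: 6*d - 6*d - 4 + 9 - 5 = 0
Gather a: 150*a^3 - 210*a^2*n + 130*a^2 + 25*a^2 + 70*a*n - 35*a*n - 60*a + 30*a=150*a^3 + a^2*(155 - 210*n) + a*(35*n - 30)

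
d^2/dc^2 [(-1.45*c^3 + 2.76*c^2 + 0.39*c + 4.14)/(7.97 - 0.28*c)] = (0.22736*c^3 - 19.41492*c^2 + 552.63183*c - 353.025168)/(0.021952*c^3 - 1.874544*c^2 + 53.357556*c - 506.261573)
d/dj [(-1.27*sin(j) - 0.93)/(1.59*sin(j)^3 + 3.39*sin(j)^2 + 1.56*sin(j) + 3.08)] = (4.0386*sin(j)^3 + 8.7414*sin(j)^2 + 6.3054*sin(j) - 2.4608)*cos(j)/(2.5281*sin(j)^6 + 10.7802*sin(j)^5 + 16.4529*sin(j)^4 + 20.3712*sin(j)^3 + 23.316*sin(j)^2 + 9.6096*sin(j) + 9.4864)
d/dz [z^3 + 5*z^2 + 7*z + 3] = 3*z^2 + 10*z + 7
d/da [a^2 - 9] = 2*a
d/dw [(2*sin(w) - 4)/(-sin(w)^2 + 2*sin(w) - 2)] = 2*(sin(w)^2 - 4*sin(w) + 2)*cos(w)/(sin(w)^2 - 2*sin(w) + 2)^2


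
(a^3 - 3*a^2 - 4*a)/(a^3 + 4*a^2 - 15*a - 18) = a*(a - 4)/(a^2 + 3*a - 18)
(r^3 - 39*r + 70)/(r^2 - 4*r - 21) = (-r^3 + 39*r - 70)/(-r^2 + 4*r + 21)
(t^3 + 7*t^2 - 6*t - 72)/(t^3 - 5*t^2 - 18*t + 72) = (t + 6)/(t - 6)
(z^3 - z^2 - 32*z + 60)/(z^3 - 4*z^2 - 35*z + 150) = (z - 2)/(z - 5)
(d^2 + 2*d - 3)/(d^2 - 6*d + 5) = (d + 3)/(d - 5)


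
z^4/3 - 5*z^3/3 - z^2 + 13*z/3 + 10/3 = (z/3 + 1/3)*(z - 5)*(z - 2)*(z + 1)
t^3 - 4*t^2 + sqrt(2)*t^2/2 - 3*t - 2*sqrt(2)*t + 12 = (t - 4)*(t - sqrt(2))*(t + 3*sqrt(2)/2)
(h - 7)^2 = h^2 - 14*h + 49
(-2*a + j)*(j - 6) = -2*a*j + 12*a + j^2 - 6*j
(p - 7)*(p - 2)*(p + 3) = p^3 - 6*p^2 - 13*p + 42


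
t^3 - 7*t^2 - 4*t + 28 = (t - 7)*(t - 2)*(t + 2)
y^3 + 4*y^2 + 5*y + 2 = (y + 1)^2*(y + 2)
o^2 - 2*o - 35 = (o - 7)*(o + 5)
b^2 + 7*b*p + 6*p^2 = (b + p)*(b + 6*p)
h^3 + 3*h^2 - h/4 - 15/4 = (h - 1)*(h + 3/2)*(h + 5/2)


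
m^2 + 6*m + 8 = (m + 2)*(m + 4)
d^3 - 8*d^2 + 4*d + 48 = (d - 6)*(d - 4)*(d + 2)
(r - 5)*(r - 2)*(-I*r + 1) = -I*r^3 + r^2 + 7*I*r^2 - 7*r - 10*I*r + 10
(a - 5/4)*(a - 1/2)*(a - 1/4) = a^3 - 2*a^2 + 17*a/16 - 5/32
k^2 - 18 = (k - 3*sqrt(2))*(k + 3*sqrt(2))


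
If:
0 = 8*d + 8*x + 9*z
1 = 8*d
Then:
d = 1/8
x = -9*z/8 - 1/8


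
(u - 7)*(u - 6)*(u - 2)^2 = u^4 - 17*u^3 + 98*u^2 - 220*u + 168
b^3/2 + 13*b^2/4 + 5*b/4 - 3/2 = (b/2 + 1/2)*(b - 1/2)*(b + 6)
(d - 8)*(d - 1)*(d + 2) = d^3 - 7*d^2 - 10*d + 16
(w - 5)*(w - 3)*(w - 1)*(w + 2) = w^4 - 7*w^3 + 5*w^2 + 31*w - 30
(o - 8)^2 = o^2 - 16*o + 64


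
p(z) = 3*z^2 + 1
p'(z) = 6*z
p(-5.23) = 83.06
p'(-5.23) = -31.38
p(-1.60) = 8.68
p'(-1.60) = -9.60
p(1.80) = 10.72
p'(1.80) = 10.80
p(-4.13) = 52.17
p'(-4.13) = -24.78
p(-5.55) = 93.41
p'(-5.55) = -33.30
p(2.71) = 23.03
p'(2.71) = 16.26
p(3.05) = 28.91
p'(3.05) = 18.30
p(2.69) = 22.71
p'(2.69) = 16.14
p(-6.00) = 109.00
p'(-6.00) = -36.00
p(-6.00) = 109.00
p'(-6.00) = -36.00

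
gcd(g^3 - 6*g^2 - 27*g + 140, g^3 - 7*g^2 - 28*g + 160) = g^2 + g - 20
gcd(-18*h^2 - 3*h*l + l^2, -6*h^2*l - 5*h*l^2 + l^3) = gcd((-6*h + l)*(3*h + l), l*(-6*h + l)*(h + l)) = 6*h - l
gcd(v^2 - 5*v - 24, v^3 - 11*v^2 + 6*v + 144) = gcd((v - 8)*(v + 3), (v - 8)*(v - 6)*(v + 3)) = v^2 - 5*v - 24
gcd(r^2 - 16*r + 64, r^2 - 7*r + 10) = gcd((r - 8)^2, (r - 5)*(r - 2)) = 1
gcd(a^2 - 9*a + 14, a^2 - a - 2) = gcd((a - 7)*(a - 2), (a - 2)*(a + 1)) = a - 2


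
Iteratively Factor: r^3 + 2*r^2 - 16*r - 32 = (r + 2)*(r^2 - 16) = (r - 4)*(r + 2)*(r + 4)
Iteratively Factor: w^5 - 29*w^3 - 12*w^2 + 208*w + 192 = (w + 1)*(w^4 - w^3 - 28*w^2 + 16*w + 192) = (w + 1)*(w + 4)*(w^3 - 5*w^2 - 8*w + 48) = (w - 4)*(w + 1)*(w + 4)*(w^2 - w - 12) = (w - 4)^2*(w + 1)*(w + 4)*(w + 3)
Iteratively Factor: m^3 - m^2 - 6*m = (m - 3)*(m^2 + 2*m) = m*(m - 3)*(m + 2)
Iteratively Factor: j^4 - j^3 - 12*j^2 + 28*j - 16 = (j - 2)*(j^3 + j^2 - 10*j + 8) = (j - 2)^2*(j^2 + 3*j - 4) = (j - 2)^2*(j + 4)*(j - 1)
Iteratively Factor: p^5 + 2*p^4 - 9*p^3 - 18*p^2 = (p - 3)*(p^4 + 5*p^3 + 6*p^2) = (p - 3)*(p + 2)*(p^3 + 3*p^2) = (p - 3)*(p + 2)*(p + 3)*(p^2) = p*(p - 3)*(p + 2)*(p + 3)*(p)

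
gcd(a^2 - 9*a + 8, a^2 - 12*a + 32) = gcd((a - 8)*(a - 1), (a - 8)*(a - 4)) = a - 8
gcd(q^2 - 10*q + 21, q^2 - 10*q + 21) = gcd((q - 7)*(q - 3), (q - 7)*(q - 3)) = q^2 - 10*q + 21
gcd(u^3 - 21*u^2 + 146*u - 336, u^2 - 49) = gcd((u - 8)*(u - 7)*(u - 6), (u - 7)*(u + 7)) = u - 7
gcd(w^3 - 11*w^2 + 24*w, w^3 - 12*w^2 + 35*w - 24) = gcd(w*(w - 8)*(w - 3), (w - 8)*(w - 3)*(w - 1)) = w^2 - 11*w + 24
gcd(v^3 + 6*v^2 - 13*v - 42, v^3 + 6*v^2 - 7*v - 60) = v - 3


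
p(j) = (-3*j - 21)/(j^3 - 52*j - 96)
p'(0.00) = -0.09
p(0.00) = 0.22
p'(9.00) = 0.32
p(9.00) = -0.29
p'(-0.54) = -0.17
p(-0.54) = 0.28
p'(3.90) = 0.01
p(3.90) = 0.14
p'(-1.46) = -1.28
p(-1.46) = 0.72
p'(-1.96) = -234.37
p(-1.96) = 9.39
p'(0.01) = -0.09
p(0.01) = 0.22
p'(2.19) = -0.01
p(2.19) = 0.14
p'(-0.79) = -0.25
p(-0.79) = 0.34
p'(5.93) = 0.07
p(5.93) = 0.20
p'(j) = (52 - 3*j^2)*(-3*j - 21)/(j^3 - 52*j - 96)^2 - 3/(j^3 - 52*j - 96)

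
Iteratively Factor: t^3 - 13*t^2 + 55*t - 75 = (t - 5)*(t^2 - 8*t + 15) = (t - 5)*(t - 3)*(t - 5)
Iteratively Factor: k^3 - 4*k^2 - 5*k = (k + 1)*(k^2 - 5*k) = (k - 5)*(k + 1)*(k)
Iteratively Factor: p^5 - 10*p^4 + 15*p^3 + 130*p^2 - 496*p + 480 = (p - 5)*(p^4 - 5*p^3 - 10*p^2 + 80*p - 96) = (p - 5)*(p - 2)*(p^3 - 3*p^2 - 16*p + 48) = (p - 5)*(p - 3)*(p - 2)*(p^2 - 16) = (p - 5)*(p - 3)*(p - 2)*(p + 4)*(p - 4)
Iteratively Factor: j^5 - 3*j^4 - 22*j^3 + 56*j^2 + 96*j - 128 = (j - 1)*(j^4 - 2*j^3 - 24*j^2 + 32*j + 128) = (j - 1)*(j + 2)*(j^3 - 4*j^2 - 16*j + 64) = (j - 1)*(j + 2)*(j + 4)*(j^2 - 8*j + 16) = (j - 4)*(j - 1)*(j + 2)*(j + 4)*(j - 4)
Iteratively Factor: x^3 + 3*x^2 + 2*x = (x)*(x^2 + 3*x + 2) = x*(x + 1)*(x + 2)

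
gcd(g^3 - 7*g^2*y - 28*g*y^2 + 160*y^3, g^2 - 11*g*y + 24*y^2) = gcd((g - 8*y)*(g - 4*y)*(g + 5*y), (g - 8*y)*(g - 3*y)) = -g + 8*y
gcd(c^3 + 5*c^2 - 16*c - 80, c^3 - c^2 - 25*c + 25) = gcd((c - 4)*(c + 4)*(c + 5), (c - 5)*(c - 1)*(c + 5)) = c + 5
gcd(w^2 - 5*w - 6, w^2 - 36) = w - 6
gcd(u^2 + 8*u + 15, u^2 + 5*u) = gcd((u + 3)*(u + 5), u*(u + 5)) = u + 5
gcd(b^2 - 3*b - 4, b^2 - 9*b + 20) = b - 4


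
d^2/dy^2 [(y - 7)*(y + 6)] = 2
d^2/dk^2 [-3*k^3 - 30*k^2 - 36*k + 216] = -18*k - 60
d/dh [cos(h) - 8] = -sin(h)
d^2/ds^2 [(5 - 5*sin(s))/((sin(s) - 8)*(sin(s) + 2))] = 5*(sin(s)^5 + 2*sin(s)^4 + 112*sin(s)^3 - 190*sin(s)^2 + 220*sin(s) + 296)/((sin(s) - 8)^3*(sin(s) + 2)^3)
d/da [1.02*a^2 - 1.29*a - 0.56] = 2.04*a - 1.29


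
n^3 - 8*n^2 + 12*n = n*(n - 6)*(n - 2)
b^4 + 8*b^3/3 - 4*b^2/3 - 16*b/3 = b*(b - 4/3)*(b + 2)^2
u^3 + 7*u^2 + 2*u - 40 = (u - 2)*(u + 4)*(u + 5)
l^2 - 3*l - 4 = (l - 4)*(l + 1)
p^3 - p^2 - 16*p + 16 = (p - 4)*(p - 1)*(p + 4)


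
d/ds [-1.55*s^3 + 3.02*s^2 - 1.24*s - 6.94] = -4.65*s^2 + 6.04*s - 1.24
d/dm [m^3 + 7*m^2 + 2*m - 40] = 3*m^2 + 14*m + 2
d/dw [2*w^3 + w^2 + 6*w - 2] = 6*w^2 + 2*w + 6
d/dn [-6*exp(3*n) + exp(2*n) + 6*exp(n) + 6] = 2*(-9*exp(2*n) + exp(n) + 3)*exp(n)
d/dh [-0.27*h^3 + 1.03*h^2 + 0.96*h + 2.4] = -0.81*h^2 + 2.06*h + 0.96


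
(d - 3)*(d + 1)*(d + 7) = d^3 + 5*d^2 - 17*d - 21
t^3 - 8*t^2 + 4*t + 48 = (t - 6)*(t - 4)*(t + 2)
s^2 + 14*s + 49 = (s + 7)^2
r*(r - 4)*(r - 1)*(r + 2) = r^4 - 3*r^3 - 6*r^2 + 8*r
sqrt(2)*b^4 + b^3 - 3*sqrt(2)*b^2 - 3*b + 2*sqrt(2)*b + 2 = (b - 1)^2*(b + 2)*(sqrt(2)*b + 1)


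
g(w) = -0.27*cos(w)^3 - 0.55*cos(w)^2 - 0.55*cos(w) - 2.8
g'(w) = 0.81*sin(w)*cos(w)^2 + 1.1*sin(w)*cos(w) + 0.55*sin(w)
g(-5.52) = -3.59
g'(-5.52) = 1.22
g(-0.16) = -4.14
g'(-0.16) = -0.39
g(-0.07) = -4.16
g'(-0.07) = -0.17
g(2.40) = -2.59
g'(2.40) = 0.12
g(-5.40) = -3.44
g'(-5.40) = 1.22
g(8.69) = -2.58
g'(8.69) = 0.12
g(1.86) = -2.68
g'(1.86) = 0.29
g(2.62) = -2.56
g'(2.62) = 0.10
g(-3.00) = -2.53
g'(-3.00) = -0.04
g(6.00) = -4.07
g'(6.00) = -0.66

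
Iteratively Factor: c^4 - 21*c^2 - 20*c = (c)*(c^3 - 21*c - 20) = c*(c - 5)*(c^2 + 5*c + 4) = c*(c - 5)*(c + 4)*(c + 1)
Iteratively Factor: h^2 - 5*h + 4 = (h - 1)*(h - 4)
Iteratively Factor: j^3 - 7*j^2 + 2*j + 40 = (j - 4)*(j^2 - 3*j - 10) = (j - 5)*(j - 4)*(j + 2)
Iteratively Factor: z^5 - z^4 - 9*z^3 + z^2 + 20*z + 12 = (z + 2)*(z^4 - 3*z^3 - 3*z^2 + 7*z + 6) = (z - 3)*(z + 2)*(z^3 - 3*z - 2) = (z - 3)*(z - 2)*(z + 2)*(z^2 + 2*z + 1) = (z - 3)*(z - 2)*(z + 1)*(z + 2)*(z + 1)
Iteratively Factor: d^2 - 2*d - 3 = (d + 1)*(d - 3)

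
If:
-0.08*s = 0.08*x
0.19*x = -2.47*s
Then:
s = 0.00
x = 0.00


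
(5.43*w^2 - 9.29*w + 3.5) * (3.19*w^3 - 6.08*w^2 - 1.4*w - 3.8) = 17.3217*w^5 - 62.6495*w^4 + 60.0462*w^3 - 28.908*w^2 + 30.402*w - 13.3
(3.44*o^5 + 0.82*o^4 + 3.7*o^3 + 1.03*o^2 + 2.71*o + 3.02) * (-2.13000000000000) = -7.3272*o^5 - 1.7466*o^4 - 7.881*o^3 - 2.1939*o^2 - 5.7723*o - 6.4326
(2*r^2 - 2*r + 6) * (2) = 4*r^2 - 4*r + 12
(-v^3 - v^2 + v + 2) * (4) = -4*v^3 - 4*v^2 + 4*v + 8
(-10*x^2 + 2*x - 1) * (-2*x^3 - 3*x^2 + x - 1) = 20*x^5 + 26*x^4 - 14*x^3 + 15*x^2 - 3*x + 1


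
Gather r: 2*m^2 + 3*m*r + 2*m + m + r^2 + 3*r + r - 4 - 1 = 2*m^2 + 3*m + r^2 + r*(3*m + 4) - 5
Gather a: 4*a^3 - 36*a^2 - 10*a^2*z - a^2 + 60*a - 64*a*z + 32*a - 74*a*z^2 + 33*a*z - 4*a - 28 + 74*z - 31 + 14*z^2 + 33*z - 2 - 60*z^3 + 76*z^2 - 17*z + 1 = 4*a^3 + a^2*(-10*z - 37) + a*(-74*z^2 - 31*z + 88) - 60*z^3 + 90*z^2 + 90*z - 60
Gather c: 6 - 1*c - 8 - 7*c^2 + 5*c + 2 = -7*c^2 + 4*c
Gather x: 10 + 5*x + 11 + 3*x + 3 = 8*x + 24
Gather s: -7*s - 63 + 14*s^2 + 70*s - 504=14*s^2 + 63*s - 567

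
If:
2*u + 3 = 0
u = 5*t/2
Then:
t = -3/5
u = -3/2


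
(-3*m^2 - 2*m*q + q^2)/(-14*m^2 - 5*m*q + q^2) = (3*m^2 + 2*m*q - q^2)/(14*m^2 + 5*m*q - q^2)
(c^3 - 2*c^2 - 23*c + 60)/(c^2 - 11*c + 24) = (c^2 + c - 20)/(c - 8)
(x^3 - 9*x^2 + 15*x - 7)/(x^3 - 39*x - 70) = (x^2 - 2*x + 1)/(x^2 + 7*x + 10)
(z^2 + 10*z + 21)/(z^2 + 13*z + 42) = (z + 3)/(z + 6)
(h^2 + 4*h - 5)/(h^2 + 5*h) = (h - 1)/h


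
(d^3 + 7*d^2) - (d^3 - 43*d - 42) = 7*d^2 + 43*d + 42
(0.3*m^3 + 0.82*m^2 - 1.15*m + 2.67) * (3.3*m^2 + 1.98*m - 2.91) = 0.99*m^5 + 3.3*m^4 - 3.0444*m^3 + 4.1478*m^2 + 8.6331*m - 7.7697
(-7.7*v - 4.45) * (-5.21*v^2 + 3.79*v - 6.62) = 40.117*v^3 - 5.9985*v^2 + 34.1085*v + 29.459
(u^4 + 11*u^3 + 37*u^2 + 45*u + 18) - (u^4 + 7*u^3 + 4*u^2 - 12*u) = 4*u^3 + 33*u^2 + 57*u + 18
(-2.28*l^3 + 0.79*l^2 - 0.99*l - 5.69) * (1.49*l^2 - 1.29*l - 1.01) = -3.3972*l^5 + 4.1183*l^4 - 0.1914*l^3 - 7.9989*l^2 + 8.34*l + 5.7469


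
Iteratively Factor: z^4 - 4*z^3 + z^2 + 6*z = (z - 2)*(z^3 - 2*z^2 - 3*z) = (z - 2)*(z + 1)*(z^2 - 3*z) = z*(z - 2)*(z + 1)*(z - 3)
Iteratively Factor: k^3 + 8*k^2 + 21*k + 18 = (k + 3)*(k^2 + 5*k + 6) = (k + 2)*(k + 3)*(k + 3)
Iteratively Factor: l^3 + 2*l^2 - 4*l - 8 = (l + 2)*(l^2 - 4) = (l + 2)^2*(l - 2)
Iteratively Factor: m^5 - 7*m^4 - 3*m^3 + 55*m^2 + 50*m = (m + 2)*(m^4 - 9*m^3 + 15*m^2 + 25*m) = (m + 1)*(m + 2)*(m^3 - 10*m^2 + 25*m) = (m - 5)*(m + 1)*(m + 2)*(m^2 - 5*m) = m*(m - 5)*(m + 1)*(m + 2)*(m - 5)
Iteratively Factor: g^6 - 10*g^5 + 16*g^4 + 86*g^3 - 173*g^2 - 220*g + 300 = (g - 1)*(g^5 - 9*g^4 + 7*g^3 + 93*g^2 - 80*g - 300) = (g - 1)*(g + 2)*(g^4 - 11*g^3 + 29*g^2 + 35*g - 150) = (g - 5)*(g - 1)*(g + 2)*(g^3 - 6*g^2 - g + 30) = (g - 5)^2*(g - 1)*(g + 2)*(g^2 - g - 6) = (g - 5)^2*(g - 1)*(g + 2)^2*(g - 3)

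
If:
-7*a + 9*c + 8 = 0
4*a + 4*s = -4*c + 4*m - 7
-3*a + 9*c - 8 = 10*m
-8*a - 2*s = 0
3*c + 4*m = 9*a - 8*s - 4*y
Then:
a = 443/472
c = -75/472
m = -289/236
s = -443/118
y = 5175/472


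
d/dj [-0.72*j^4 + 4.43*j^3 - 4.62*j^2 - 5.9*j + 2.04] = -2.88*j^3 + 13.29*j^2 - 9.24*j - 5.9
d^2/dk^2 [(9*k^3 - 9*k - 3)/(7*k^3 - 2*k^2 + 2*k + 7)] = 6*(42*k^6 - 567*k^5 - 1050*k^4 + 196*k^3 + 954*k^2 + 474*k + 24)/(343*k^9 - 294*k^8 + 378*k^7 + 853*k^6 - 480*k^5 + 648*k^4 + 869*k^3 - 210*k^2 + 294*k + 343)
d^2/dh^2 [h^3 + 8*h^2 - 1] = 6*h + 16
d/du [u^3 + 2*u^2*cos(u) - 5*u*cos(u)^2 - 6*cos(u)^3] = -2*u^2*sin(u) + 3*u^2 + 5*u*sin(2*u) + 4*u*cos(u) + 18*sin(u)*cos(u)^2 - 5*cos(u)^2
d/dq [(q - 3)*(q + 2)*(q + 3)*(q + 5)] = 4*q^3 + 21*q^2 + 2*q - 63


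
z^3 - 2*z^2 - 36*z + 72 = (z - 6)*(z - 2)*(z + 6)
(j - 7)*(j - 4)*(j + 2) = j^3 - 9*j^2 + 6*j + 56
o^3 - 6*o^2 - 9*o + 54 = (o - 6)*(o - 3)*(o + 3)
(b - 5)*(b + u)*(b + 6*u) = b^3 + 7*b^2*u - 5*b^2 + 6*b*u^2 - 35*b*u - 30*u^2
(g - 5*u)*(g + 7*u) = g^2 + 2*g*u - 35*u^2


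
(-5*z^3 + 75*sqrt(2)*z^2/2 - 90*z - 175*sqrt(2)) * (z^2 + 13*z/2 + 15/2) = -5*z^5 - 65*z^4/2 + 75*sqrt(2)*z^4/2 - 255*z^3/2 + 975*sqrt(2)*z^3/4 - 585*z^2 + 425*sqrt(2)*z^2/4 - 2275*sqrt(2)*z/2 - 675*z - 2625*sqrt(2)/2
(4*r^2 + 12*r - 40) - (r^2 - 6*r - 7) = 3*r^2 + 18*r - 33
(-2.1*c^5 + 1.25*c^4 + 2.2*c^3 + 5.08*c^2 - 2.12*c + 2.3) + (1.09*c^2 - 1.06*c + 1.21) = -2.1*c^5 + 1.25*c^4 + 2.2*c^3 + 6.17*c^2 - 3.18*c + 3.51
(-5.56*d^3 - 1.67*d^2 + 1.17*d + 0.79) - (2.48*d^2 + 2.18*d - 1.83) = -5.56*d^3 - 4.15*d^2 - 1.01*d + 2.62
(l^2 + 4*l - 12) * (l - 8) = l^3 - 4*l^2 - 44*l + 96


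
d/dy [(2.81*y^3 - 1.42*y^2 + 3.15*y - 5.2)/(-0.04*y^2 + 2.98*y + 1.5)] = (-0.1124*y^4 + 16.7476*y^3 + 8.5394*y^2 - 4.676*y + 20.221)/(0.0016*y^4 - 0.2384*y^3 + 8.7604*y^2 + 8.94*y + 2.25)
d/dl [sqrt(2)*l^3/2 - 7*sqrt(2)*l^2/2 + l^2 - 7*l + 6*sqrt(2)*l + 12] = 3*sqrt(2)*l^2/2 - 7*sqrt(2)*l + 2*l - 7 + 6*sqrt(2)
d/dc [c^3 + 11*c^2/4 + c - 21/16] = 3*c^2 + 11*c/2 + 1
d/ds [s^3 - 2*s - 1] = 3*s^2 - 2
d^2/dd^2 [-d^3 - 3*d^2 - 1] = -6*d - 6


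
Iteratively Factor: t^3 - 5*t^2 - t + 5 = (t - 5)*(t^2 - 1) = (t - 5)*(t - 1)*(t + 1)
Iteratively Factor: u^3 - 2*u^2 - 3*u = (u + 1)*(u^2 - 3*u) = u*(u + 1)*(u - 3)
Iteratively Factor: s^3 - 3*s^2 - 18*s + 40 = (s - 5)*(s^2 + 2*s - 8) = (s - 5)*(s + 4)*(s - 2)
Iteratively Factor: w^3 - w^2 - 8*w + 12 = (w - 2)*(w^2 + w - 6) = (w - 2)*(w + 3)*(w - 2)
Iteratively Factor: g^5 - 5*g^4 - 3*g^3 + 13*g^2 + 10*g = (g)*(g^4 - 5*g^3 - 3*g^2 + 13*g + 10) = g*(g - 2)*(g^3 - 3*g^2 - 9*g - 5) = g*(g - 2)*(g + 1)*(g^2 - 4*g - 5) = g*(g - 2)*(g + 1)^2*(g - 5)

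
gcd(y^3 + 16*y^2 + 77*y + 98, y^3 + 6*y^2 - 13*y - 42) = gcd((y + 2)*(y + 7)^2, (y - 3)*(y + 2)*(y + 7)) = y^2 + 9*y + 14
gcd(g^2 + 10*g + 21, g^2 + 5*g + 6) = g + 3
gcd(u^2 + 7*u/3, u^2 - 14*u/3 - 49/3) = u + 7/3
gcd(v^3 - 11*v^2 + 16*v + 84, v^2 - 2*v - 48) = 1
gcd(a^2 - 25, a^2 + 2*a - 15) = a + 5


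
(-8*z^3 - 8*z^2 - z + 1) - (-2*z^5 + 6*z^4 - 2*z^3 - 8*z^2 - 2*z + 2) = 2*z^5 - 6*z^4 - 6*z^3 + z - 1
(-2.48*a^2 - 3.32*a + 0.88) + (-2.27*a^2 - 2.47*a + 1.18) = -4.75*a^2 - 5.79*a + 2.06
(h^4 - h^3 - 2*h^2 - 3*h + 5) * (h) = h^5 - h^4 - 2*h^3 - 3*h^2 + 5*h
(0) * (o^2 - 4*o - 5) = 0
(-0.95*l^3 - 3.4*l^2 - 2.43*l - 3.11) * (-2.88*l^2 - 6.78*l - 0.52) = 2.736*l^5 + 16.233*l^4 + 30.5444*l^3 + 27.2002*l^2 + 22.3494*l + 1.6172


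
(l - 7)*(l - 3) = l^2 - 10*l + 21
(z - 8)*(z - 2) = z^2 - 10*z + 16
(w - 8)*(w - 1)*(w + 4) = w^3 - 5*w^2 - 28*w + 32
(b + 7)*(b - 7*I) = b^2 + 7*b - 7*I*b - 49*I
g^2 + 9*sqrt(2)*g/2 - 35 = (g - 5*sqrt(2)/2)*(g + 7*sqrt(2))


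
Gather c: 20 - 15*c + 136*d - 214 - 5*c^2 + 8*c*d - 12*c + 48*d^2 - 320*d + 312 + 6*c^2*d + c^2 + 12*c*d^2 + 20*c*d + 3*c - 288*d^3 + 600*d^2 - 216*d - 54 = c^2*(6*d - 4) + c*(12*d^2 + 28*d - 24) - 288*d^3 + 648*d^2 - 400*d + 64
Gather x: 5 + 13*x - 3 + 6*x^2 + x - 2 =6*x^2 + 14*x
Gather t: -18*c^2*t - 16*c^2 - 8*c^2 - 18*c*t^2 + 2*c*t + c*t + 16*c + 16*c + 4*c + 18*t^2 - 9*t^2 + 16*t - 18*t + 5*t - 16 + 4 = -24*c^2 + 36*c + t^2*(9 - 18*c) + t*(-18*c^2 + 3*c + 3) - 12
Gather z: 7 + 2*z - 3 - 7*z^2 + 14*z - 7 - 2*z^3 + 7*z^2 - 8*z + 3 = -2*z^3 + 8*z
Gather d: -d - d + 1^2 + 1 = 2 - 2*d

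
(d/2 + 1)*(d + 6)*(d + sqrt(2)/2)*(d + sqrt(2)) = d^4/2 + 3*sqrt(2)*d^3/4 + 4*d^3 + 13*d^2/2 + 6*sqrt(2)*d^2 + 4*d + 9*sqrt(2)*d + 6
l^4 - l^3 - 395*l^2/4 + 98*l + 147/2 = (l - 3/2)*(l + 1/2)*(l - 7*sqrt(2))*(l + 7*sqrt(2))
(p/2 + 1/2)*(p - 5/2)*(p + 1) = p^3/2 - p^2/4 - 2*p - 5/4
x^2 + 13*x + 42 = (x + 6)*(x + 7)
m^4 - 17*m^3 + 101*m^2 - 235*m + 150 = (m - 6)*(m - 5)^2*(m - 1)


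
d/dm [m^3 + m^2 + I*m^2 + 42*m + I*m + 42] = 3*m^2 + 2*m*(1 + I) + 42 + I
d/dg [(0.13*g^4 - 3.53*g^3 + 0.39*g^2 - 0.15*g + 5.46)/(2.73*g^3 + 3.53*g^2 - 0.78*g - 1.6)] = (0.3549*g^6 + 0.917799999999996*g^5 - 13.8298*g^4 + 5.4938*g^3 - 27.5481*g^2 - 39.7956*g + 4.4988)/(7.4529*g^6 + 19.2738*g^5 + 8.2021*g^4 - 14.2428*g^3 - 10.6876*g^2 + 2.496*g + 2.56)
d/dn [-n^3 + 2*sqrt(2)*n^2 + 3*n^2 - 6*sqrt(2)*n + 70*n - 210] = -3*n^2 + 4*sqrt(2)*n + 6*n - 6*sqrt(2) + 70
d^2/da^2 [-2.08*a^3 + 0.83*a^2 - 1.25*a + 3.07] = 1.66 - 12.48*a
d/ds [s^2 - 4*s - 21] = 2*s - 4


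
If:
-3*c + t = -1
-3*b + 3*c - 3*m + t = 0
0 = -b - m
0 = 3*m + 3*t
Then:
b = -1/2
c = 1/6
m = 1/2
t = -1/2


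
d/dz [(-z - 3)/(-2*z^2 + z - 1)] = (2*z^2 - z - (z + 3)*(4*z - 1) + 1)/(2*z^2 - z + 1)^2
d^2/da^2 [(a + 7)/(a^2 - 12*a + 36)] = 2*(a + 33)/(a^4 - 24*a^3 + 216*a^2 - 864*a + 1296)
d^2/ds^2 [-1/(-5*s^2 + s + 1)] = 2*(25*s^2 - 5*s - (10*s - 1)^2 - 5)/(-5*s^2 + s + 1)^3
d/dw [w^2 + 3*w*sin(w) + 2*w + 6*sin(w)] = 3*w*cos(w) + 2*w + 3*sin(w) + 6*cos(w) + 2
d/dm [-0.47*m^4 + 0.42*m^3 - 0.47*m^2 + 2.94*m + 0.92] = -1.88*m^3 + 1.26*m^2 - 0.94*m + 2.94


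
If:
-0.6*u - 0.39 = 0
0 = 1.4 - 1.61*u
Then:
No Solution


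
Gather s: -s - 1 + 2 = 1 - s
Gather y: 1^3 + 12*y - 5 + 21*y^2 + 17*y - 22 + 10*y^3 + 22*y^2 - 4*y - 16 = 10*y^3 + 43*y^2 + 25*y - 42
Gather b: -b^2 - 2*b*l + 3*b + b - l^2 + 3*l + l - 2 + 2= -b^2 + b*(4 - 2*l) - l^2 + 4*l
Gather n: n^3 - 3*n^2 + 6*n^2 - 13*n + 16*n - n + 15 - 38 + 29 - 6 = n^3 + 3*n^2 + 2*n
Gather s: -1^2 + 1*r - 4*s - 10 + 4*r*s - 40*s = r + s*(4*r - 44) - 11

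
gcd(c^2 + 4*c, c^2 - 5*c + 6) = 1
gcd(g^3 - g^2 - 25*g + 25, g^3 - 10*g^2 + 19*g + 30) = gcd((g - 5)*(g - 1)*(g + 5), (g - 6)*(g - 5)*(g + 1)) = g - 5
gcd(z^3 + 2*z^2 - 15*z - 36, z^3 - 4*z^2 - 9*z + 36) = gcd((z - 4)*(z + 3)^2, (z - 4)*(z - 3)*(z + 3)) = z^2 - z - 12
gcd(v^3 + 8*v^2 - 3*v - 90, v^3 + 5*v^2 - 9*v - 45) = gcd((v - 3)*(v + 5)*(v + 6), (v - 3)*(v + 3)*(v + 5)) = v^2 + 2*v - 15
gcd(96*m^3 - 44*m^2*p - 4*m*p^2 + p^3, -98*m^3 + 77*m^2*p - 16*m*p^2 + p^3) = -2*m + p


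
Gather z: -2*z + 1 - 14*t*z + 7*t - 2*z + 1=7*t + z*(-14*t - 4) + 2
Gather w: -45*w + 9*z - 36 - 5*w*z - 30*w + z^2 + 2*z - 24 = w*(-5*z - 75) + z^2 + 11*z - 60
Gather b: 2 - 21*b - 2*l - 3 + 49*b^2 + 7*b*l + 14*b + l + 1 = 49*b^2 + b*(7*l - 7) - l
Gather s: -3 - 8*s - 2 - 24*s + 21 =16 - 32*s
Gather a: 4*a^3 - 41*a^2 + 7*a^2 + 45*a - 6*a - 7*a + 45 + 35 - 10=4*a^3 - 34*a^2 + 32*a + 70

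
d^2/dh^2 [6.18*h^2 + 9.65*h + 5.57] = 12.3600000000000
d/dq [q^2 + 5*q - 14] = 2*q + 5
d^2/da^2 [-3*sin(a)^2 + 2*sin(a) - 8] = -2*sin(a) - 6*cos(2*a)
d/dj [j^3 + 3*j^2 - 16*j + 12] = 3*j^2 + 6*j - 16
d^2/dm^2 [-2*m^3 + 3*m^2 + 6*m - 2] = 6 - 12*m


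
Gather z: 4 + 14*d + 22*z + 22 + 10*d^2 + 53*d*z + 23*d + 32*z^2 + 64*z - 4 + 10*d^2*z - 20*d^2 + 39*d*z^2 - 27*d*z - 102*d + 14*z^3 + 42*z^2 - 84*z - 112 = -10*d^2 - 65*d + 14*z^3 + z^2*(39*d + 74) + z*(10*d^2 + 26*d + 2) - 90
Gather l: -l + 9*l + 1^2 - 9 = 8*l - 8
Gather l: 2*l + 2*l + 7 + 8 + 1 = 4*l + 16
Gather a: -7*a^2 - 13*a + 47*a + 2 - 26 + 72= -7*a^2 + 34*a + 48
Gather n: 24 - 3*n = 24 - 3*n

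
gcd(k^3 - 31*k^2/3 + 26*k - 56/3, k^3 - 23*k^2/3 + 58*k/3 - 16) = k - 2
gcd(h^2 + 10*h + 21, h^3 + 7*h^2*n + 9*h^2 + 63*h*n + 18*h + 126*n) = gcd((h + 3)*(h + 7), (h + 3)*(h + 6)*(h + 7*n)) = h + 3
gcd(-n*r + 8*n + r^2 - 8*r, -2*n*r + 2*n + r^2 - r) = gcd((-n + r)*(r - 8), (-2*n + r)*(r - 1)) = 1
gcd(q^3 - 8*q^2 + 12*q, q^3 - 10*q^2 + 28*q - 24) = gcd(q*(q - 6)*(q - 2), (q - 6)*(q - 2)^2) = q^2 - 8*q + 12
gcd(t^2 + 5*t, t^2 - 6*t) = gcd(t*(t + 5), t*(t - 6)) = t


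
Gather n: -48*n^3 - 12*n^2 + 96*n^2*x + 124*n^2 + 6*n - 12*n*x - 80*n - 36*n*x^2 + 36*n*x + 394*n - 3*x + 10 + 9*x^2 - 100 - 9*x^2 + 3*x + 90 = -48*n^3 + n^2*(96*x + 112) + n*(-36*x^2 + 24*x + 320)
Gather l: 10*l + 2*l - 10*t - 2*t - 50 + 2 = 12*l - 12*t - 48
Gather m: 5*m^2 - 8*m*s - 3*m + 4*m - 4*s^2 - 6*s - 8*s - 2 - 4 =5*m^2 + m*(1 - 8*s) - 4*s^2 - 14*s - 6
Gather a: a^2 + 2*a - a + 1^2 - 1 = a^2 + a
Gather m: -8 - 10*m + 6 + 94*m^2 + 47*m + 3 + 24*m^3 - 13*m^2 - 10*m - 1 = 24*m^3 + 81*m^2 + 27*m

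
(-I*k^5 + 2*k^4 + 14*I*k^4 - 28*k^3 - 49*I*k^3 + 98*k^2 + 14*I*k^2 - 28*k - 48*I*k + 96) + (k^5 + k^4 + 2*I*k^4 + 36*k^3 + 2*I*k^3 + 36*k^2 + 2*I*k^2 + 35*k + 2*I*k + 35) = k^5 - I*k^5 + 3*k^4 + 16*I*k^4 + 8*k^3 - 47*I*k^3 + 134*k^2 + 16*I*k^2 + 7*k - 46*I*k + 131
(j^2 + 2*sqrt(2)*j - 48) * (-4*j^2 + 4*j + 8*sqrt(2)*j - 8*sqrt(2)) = -4*j^4 + 4*j^3 + 224*j^2 - 384*sqrt(2)*j - 224*j + 384*sqrt(2)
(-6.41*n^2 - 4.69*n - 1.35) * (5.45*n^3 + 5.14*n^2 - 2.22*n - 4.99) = -34.9345*n^5 - 58.5079*n^4 - 17.2339*n^3 + 35.4587*n^2 + 26.4001*n + 6.7365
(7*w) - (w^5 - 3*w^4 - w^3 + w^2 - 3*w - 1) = -w^5 + 3*w^4 + w^3 - w^2 + 10*w + 1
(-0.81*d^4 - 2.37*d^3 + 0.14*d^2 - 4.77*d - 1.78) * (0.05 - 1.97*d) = 1.5957*d^5 + 4.6284*d^4 - 0.3943*d^3 + 9.4039*d^2 + 3.2681*d - 0.089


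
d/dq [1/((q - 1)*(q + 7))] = 2*(-q - 3)/(q^4 + 12*q^3 + 22*q^2 - 84*q + 49)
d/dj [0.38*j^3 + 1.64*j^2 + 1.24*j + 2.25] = 1.14*j^2 + 3.28*j + 1.24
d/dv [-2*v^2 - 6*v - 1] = -4*v - 6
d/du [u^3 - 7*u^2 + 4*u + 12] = 3*u^2 - 14*u + 4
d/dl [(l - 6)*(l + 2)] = 2*l - 4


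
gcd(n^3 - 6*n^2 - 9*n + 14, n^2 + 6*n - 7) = n - 1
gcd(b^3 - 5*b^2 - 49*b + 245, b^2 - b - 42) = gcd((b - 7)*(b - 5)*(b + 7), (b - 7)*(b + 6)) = b - 7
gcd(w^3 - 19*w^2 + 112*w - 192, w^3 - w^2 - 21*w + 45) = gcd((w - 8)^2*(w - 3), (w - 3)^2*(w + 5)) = w - 3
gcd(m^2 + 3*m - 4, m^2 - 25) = 1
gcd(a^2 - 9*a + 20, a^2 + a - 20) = a - 4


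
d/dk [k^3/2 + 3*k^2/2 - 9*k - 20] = 3*k^2/2 + 3*k - 9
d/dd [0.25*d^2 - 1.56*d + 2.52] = 0.5*d - 1.56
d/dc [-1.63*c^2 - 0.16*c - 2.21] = -3.26*c - 0.16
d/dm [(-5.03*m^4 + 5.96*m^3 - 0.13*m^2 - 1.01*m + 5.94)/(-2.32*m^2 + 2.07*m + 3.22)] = (23.3392*m^5 - 45.0635*m^4 - 40.112*m^3 + 54.9613*m^2 + 26.7244*m - 15.548)/(5.3824*m^4 - 9.6048*m^3 - 10.6559*m^2 + 13.3308*m + 10.3684)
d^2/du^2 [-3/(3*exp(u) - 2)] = (-27*exp(u) - 18)*exp(u)/(3*exp(u) - 2)^3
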